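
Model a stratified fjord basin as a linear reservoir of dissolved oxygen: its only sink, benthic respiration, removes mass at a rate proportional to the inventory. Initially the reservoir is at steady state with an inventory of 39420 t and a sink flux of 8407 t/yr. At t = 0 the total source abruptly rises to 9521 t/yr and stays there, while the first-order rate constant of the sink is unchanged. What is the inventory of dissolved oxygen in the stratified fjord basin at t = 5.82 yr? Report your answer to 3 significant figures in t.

43100 t

τ = M₀/F₀ = 39420/8407 = 4.689 yr; rate constant k = 1/τ.
New steady state M_∞ = F₁/k = F₁·τ = 9521 × 4.689 = 44643 t.
M(t) = M_∞ + (M₀ − M_∞)·e^(−t/τ); t/τ = 5.82/4.689 = 1.241, so e^(−t/τ) = 0.2890.
M(t) = 44643 − 5223 × 0.2890 = 43134 t.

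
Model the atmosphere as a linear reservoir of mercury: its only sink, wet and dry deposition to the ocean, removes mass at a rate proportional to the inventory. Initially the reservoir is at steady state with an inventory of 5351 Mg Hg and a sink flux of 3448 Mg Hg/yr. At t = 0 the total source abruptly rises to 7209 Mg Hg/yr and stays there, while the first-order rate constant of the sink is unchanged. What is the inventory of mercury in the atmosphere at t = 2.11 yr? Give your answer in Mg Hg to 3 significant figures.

Residence time τ = M₀/F₀ = 1.552 yr. The eventual steady state is M_∞ = M₀·(F₁/F₀) = 5351 × 7209/3448 = 11188 Mg Hg.
The anomaly ΔM(t) = M(t) − M_∞ decays as ΔM₀·e^(−t/τ) with ΔM₀ = 5351 − 11188 = −5837 Mg Hg.
At t = 2.11 yr, e^(−t/τ) = e^(−1.360) = 0.2568, so ΔM = −1499 Mg Hg and M = 11188 − 1499 = 9689.1 Mg Hg.

9690 Mg Hg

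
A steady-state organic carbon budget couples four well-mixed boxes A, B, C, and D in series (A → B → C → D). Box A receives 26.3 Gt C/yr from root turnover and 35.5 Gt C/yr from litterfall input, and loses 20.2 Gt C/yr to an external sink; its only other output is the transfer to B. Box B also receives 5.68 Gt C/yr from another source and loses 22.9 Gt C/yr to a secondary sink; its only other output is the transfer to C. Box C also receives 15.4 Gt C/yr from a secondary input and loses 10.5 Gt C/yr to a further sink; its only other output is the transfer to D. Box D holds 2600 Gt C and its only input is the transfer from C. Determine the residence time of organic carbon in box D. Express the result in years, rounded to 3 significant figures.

88.8 yr

Box A: F(A→B) = (26.3 + 35.5) − 20.2 = 41.600 Gt C/yr.
Box B: F(B→C) = (41.600 + 5.68) − 22.9 = 24.380 Gt C/yr.
Box C: F(C→D) = (24.380 + 15.4) − 10.5 = 29.280 Gt C/yr.
Box D throughput = its input = 29.280 Gt C/yr; τ = 2600 / 29.280 = 88.80 yr.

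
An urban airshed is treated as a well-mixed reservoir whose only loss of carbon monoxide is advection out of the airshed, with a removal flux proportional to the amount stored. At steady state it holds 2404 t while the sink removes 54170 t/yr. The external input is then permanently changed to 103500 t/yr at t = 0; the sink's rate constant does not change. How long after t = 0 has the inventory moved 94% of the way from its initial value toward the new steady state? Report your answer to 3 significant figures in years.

0.125 yr

τ = M₀/F₀ = 2404/54170 = 0.04438 yr.
The remaining gap fraction is e^(−t/τ); 94% covered ⇒ e^(−t/τ) = 0.0600.
t = −τ ln(0.0600) = 0.04438 × 2.813 = 0.1249 yr.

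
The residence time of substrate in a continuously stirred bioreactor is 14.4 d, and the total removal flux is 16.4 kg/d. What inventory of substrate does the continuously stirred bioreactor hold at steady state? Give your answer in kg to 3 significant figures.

τ = M/F ⇒ M = τ × F = 14.4 × 16.4 = 236.2 kg.

236 kg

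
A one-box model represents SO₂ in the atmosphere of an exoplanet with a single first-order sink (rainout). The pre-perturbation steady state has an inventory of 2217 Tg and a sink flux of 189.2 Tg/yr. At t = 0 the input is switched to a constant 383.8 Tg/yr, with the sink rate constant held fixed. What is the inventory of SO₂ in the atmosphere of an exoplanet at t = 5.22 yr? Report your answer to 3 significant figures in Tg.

3040 Tg

Residence time τ = M₀/F₀ = 11.72 yr. The eventual steady state is M_∞ = M₀·(F₁/F₀) = 2217 × 383.8/189.2 = 4497.3 Tg.
The anomaly ΔM(t) = M(t) − M_∞ decays as ΔM₀·e^(−t/τ) with ΔM₀ = 2217 − 4497.3 = −2280 Tg.
At t = 5.22 yr, e^(−t/τ) = e^(−0.4455) = 0.6405, so ΔM = −1461 Tg and M = 4497.3 − 1461 = 3036.7 Tg.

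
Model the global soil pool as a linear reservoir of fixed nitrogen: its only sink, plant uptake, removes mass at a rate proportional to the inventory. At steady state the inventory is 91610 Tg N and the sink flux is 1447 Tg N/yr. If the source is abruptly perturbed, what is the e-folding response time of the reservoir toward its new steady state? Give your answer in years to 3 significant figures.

63.3 yr

For a linear reservoir the response time equals the residence time τ = M/F.
τ = 91610 / 1447 = 63.31 yr.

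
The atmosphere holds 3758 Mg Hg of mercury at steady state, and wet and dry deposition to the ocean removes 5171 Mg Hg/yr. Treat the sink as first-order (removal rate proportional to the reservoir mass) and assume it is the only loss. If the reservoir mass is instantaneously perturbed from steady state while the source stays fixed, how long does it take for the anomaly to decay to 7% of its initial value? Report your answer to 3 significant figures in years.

1.93 yr

For a linear reservoir the anomaly decays as exp(−t/τ) with τ = M/F = 3758/5171 = 0.7267 yr.
exp(−t/τ) = 0.07 ⇒ t = −τ ln(0.07) = 0.7267 × 2.659 = 1.933 yr.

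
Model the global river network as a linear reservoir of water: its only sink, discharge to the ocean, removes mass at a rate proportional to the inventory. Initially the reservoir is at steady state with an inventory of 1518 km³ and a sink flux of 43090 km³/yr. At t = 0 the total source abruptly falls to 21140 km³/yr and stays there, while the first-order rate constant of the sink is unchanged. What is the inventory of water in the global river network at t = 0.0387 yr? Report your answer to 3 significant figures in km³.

Residence time τ = M₀/F₀ = 0.03523 yr. The eventual steady state is M_∞ = M₀·(F₁/F₀) = 1518 × 21140/43090 = 744.73 km³.
The anomaly ΔM(t) = M(t) − M_∞ decays as ΔM₀·e^(−t/τ) with ΔM₀ = 1518 − 744.73 = 773.3 km³.
At t = 0.0387 yr, e^(−t/τ) = e^(−1.099) = 0.3334, so ΔM = 257.8 km³ and M = 744.73 + 257.8 = 1002.5 km³.

1000 km³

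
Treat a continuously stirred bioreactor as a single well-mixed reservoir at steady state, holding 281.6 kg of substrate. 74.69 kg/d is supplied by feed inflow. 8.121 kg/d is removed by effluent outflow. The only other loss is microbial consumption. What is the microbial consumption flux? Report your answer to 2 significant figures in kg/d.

At steady state ΣF_in = ΣF_out.
ΣF_in = 74.690 kg/d.
Microbial consumption flux = ΣF_in − (8.121) = 74.690 − 8.121 = 66.57 kg/d.

67 kg/d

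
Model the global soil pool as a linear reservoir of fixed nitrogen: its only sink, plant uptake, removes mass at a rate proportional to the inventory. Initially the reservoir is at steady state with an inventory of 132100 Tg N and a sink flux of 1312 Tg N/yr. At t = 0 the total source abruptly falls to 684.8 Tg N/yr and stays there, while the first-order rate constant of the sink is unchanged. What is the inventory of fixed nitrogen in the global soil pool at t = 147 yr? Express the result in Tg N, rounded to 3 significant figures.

83600 Tg N

The sink rate constant is k = F₀/M₀ = 1312/132100 = 0.009932 yr⁻¹.
Solving dM/dt = F₁ − kM with M(0) = M₀ gives M(t) = F₁/k + (M₀ − F₁/k)·e^(−kt).
F₁/k = 684.8/0.009932 = 68950 Tg N; kt = 0.009932 × 147 = 1.460, e^(−kt) = 0.2322.
M(147) = 68950 + (132100 − 68950) × 0.2322 = 68950 + 14670 = 83616 Tg N.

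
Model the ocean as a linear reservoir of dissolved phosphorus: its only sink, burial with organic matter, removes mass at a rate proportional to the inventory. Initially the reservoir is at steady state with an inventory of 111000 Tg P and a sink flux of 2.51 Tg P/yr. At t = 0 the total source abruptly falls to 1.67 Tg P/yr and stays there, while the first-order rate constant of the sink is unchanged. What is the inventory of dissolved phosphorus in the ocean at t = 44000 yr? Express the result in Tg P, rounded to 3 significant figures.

Residence time τ = M₀/F₀ = 44220 yr. The eventual steady state is M_∞ = M₀·(F₁/F₀) = 111000 × 1.67/2.51 = 73853 Tg P.
The anomaly ΔM(t) = M(t) − M_∞ decays as ΔM₀·e^(−t/τ) with ΔM₀ = 111000 − 73853 = 37150 Tg P.
At t = 44000 yr, e^(−t/τ) = e^(−0.9950) = 0.3697, so ΔM = 13730 Tg P and M = 73853 + 13730 = 87587 Tg P.

87600 Tg P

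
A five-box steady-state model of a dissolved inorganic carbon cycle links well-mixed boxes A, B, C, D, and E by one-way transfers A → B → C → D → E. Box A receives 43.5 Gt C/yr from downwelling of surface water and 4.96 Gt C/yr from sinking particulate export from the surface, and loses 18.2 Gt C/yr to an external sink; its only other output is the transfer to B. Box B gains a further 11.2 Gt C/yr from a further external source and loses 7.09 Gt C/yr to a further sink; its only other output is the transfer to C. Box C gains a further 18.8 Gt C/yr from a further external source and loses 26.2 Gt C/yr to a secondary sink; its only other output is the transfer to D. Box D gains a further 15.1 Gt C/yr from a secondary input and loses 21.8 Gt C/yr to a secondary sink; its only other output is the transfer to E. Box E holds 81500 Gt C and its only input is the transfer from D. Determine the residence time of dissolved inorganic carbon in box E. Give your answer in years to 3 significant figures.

Box A: F(A→B) = (43.5 + 4.96) − 18.2 = 30.260 Gt C/yr.
Box B: F(B→C) = (30.260 + 11.2) − 7.09 = 34.370 Gt C/yr.
Box C: F(C→D) = (34.370 + 18.8) − 26.2 = 26.970 Gt C/yr.
Box D: F(D→E) = (26.970 + 15.1) − 21.8 = 20.270 Gt C/yr.
Box E throughput = its input = 20.270 Gt C/yr; τ = 81500 / 20.270 = 4021 yr.

4020 yr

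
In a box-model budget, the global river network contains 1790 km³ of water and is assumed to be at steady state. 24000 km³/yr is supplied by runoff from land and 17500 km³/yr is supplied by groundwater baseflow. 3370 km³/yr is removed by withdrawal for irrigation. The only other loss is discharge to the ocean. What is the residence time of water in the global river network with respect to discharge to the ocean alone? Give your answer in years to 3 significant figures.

0.0469 yr

At steady state ΣF_in = ΣF_out.
ΣF_in = 24000 + 17500 = 41500 km³/yr.
Discharge to the ocean flux = ΣF_in − (3370) = 41500 − 3370 = 38130 km³/yr.
τ = M / F = 1790 / 38130 = 0.04694 yr.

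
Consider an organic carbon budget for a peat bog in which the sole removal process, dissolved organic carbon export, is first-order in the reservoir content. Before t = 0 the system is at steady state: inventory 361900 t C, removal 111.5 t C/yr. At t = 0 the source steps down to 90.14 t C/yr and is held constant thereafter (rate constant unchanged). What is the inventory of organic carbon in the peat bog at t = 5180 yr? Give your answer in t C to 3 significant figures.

The sink rate constant is k = F₀/M₀ = 111.5/361900 = 0.0003081 yr⁻¹.
Solving dM/dt = F₁ − kM with M(0) = M₀ gives M(t) = F₁/k + (M₀ − F₁/k)·e^(−kt).
F₁/k = 90.14/0.0003081 = 292570 t C; kt = 0.0003081 × 5180 = 1.596, e^(−kt) = 0.2027.
M(5180) = 292570 + (361900 − 292570) × 0.2027 = 292570 + 14050 = 306630 t C.

307000 t C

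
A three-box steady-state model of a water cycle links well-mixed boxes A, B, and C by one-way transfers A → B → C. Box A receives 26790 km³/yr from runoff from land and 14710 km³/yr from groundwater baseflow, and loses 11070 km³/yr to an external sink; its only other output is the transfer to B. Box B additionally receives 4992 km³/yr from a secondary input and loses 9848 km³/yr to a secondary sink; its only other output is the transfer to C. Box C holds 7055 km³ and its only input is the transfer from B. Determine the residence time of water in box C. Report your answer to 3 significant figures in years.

Box A: F(A→B) = (26790 + 14710) − 11070 = 30430 km³/yr.
Box B: F(B→C) = (30430 + 4992) − 9848 = 25574 km³/yr.
Box C throughput = its input = 25574 km³/yr; τ = 7055 / 25574 = 0.2759 yr.

0.276 yr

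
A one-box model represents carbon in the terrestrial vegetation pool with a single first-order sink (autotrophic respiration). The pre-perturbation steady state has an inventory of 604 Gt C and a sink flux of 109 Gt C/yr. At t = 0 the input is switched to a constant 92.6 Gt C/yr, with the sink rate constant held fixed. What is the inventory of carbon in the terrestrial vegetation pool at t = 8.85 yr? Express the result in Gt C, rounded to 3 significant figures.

532 Gt C

The sink rate constant is k = F₀/M₀ = 109/604 = 0.1805 yr⁻¹.
Solving dM/dt = F₁ − kM with M(0) = M₀ gives M(t) = F₁/k + (M₀ − F₁/k)·e^(−kt).
F₁/k = 92.6/0.1805 = 513.12 Gt C; kt = 0.1805 × 8.85 = 1.597, e^(−kt) = 0.2025.
M(8.85) = 513.12 + (604 − 513.12) × 0.2025 = 513.12 + 18.40 = 531.52 Gt C.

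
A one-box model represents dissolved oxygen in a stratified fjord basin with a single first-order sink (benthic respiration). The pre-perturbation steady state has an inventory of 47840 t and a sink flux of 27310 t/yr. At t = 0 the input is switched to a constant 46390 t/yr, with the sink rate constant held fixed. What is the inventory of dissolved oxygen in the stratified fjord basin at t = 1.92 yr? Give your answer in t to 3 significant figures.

The sink rate constant is k = F₀/M₀ = 27310/47840 = 0.5709 yr⁻¹.
Solving dM/dt = F₁ − kM with M(0) = M₀ gives M(t) = F₁/k + (M₀ − F₁/k)·e^(−kt).
F₁/k = 46390/0.5709 = 81263 t; kt = 0.5709 × 1.92 = 1.096, e^(−kt) = 0.3342.
M(1.92) = 81263 + (47840 − 81263) × 0.3342 = 81263 − 11170 = 70094 t.

70100 t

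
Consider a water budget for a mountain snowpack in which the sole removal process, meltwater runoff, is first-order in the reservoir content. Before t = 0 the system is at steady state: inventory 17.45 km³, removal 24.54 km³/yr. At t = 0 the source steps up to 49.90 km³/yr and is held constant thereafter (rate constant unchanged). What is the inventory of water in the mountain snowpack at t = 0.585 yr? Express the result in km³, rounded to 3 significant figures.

The sink rate constant is k = F₀/M₀ = 24.54/17.45 = 1.406 yr⁻¹.
Solving dM/dt = F₁ − kM with M(0) = M₀ gives M(t) = F₁/k + (M₀ − F₁/k)·e^(−kt).
F₁/k = 49.90/1.406 = 35.483 km³; kt = 1.406 × 0.585 = 0.8227, e^(−kt) = 0.4392.
M(0.585) = 35.483 + (17.45 − 35.483) × 0.4392 = 35.483 − 7.921 = 27.562 km³.

27.6 km³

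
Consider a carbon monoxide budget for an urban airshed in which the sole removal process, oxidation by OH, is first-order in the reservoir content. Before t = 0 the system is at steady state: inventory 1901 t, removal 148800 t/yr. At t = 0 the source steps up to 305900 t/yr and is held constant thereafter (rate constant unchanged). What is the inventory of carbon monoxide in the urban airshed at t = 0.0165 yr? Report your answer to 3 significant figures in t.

3360 t

Residence time τ = M₀/F₀ = 0.01278 yr. The eventual steady state is M_∞ = M₀·(F₁/F₀) = 1901 × 305900/148800 = 3908.0 t.
The anomaly ΔM(t) = M(t) − M_∞ decays as ΔM₀·e^(−t/τ) with ΔM₀ = 1901 − 3908.0 = −2007 t.
At t = 0.0165 yr, e^(−t/τ) = e^(−1.292) = 0.2748, so ΔM = −551.6 t and M = 3908.0 − 551.6 = 3356.4 t.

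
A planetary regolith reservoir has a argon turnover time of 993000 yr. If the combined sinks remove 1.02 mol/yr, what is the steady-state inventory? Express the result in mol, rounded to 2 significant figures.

τ = M/F ⇒ M = τ × F = 993000 × 1.02 = 1.013×10^6 mol.

1.0×10^6 mol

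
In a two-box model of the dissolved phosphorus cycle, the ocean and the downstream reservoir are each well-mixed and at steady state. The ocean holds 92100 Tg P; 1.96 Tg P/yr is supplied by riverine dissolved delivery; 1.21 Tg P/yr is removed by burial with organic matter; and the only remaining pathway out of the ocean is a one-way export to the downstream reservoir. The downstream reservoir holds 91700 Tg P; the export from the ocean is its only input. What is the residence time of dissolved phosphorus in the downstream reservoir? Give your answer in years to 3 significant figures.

122000 yr

Balance the ocean: ΣF_in = 1.9600 Tg P/yr.
Export to the downstream reservoir = ΣF_in − (1.21) = 0.75000 Tg P/yr.
At steady state the output of the downstream reservoir equals its input, 0.75000 Tg P/yr.
τ = M / F = 91700 / 0.75000 = 122300 yr.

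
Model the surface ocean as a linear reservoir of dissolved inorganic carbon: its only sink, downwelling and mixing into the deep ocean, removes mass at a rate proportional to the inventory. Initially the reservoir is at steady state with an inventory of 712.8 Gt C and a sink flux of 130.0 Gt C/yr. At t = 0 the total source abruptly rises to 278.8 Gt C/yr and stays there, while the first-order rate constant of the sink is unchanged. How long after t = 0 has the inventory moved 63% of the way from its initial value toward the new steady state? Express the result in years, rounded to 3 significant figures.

5.45 yr

τ = M₀/F₀ = 712.8/130.0 = 5.483 yr.
The remaining gap fraction is e^(−t/τ); 63% covered ⇒ e^(−t/τ) = 0.370.
t = −τ ln(0.370) = 5.483 × 0.9943 = 5.452 yr.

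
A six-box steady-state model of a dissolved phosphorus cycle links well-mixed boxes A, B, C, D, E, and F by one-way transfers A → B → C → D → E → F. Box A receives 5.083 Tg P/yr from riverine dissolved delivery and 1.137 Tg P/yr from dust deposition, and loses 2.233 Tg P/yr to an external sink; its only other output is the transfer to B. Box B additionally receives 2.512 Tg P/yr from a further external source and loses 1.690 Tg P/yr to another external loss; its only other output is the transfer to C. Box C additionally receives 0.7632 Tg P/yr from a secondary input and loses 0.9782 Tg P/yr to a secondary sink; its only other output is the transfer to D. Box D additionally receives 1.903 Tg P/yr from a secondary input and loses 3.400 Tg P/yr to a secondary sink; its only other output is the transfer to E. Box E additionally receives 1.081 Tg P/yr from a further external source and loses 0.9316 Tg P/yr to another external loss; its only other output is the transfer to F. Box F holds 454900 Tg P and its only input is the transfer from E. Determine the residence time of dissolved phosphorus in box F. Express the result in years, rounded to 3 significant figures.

140000 yr

Box A: F(A→B) = (5.083 + 1.137) − 2.233 = 3.9870 Tg P/yr.
Box B: F(B→C) = (3.9870 + 2.512) − 1.690 = 4.8090 Tg P/yr.
Box C: F(C→D) = (4.8090 + 0.7632) − 0.9782 = 4.5940 Tg P/yr.
Box D: F(D→E) = (4.5940 + 1.903) − 3.400 = 3.0970 Tg P/yr.
Box E: F(E→F) = (3.0970 + 1.081) − 0.9316 = 3.2464 Tg P/yr.
Box F throughput = its input = 3.2464 Tg P/yr; τ = 454900 / 3.2464 = 140100 yr.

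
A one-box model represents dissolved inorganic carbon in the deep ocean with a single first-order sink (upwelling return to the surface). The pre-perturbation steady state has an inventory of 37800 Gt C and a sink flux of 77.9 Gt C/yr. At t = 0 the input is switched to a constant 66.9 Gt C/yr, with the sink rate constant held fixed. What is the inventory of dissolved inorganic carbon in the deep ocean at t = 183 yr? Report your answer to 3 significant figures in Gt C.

The sink rate constant is k = F₀/M₀ = 77.9/37800 = 0.002061 yr⁻¹.
Solving dM/dt = F₁ − kM with M(0) = M₀ gives M(t) = F₁/k + (M₀ − F₁/k)·e^(−kt).
F₁/k = 66.9/0.002061 = 32462 Gt C; kt = 0.002061 × 183 = 0.3771, e^(−kt) = 0.6858.
M(183) = 32462 + (37800 − 32462) × 0.6858 = 32462 + 3661 = 36123 Gt C.

36100 Gt C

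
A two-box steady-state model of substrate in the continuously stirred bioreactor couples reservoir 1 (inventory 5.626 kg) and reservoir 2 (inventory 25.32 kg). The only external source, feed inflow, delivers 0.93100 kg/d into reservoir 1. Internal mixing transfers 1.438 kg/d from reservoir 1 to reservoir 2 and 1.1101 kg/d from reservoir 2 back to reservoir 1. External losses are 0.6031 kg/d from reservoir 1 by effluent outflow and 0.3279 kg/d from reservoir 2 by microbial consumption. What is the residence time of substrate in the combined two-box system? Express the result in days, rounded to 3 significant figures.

For the system as a whole, the A↔B exchange is internal and contributes nothing to the throughput; only the external sinks remove mass.
M_total = 5.626 + 25.32 = 30.946 kg.
ΣF_external_out = 0.6031 + 0.3279 = 0.93100 kg/d.
τ = M_total / ΣF_ext = 30.946 / 0.93100 = 33.24 d.

33.2 d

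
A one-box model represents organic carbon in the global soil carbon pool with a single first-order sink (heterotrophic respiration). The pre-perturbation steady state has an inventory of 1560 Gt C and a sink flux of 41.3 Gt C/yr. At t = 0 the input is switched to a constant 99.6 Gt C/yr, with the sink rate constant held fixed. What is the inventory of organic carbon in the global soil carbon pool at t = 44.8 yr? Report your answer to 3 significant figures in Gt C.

3090 Gt C

τ = M₀/F₀ = 1560/41.3 = 37.77 yr; rate constant k = 1/τ.
New steady state M_∞ = F₁/k = F₁·τ = 99.6 × 37.77 = 3762.1 Gt C.
M(t) = M_∞ + (M₀ − M_∞)·e^(−t/τ); t/τ = 44.8/37.77 = 1.186, so e^(−t/τ) = 0.3054.
M(t) = 3762.1 − 2202 × 0.3054 = 3089.5 Gt C.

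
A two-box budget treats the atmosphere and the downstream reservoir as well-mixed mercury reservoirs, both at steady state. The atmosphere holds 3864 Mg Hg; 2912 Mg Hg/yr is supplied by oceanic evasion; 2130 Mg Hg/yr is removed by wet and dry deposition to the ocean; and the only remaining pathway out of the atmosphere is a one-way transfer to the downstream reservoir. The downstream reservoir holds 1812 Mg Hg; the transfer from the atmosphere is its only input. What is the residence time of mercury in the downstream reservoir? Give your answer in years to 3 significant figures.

Balance the atmosphere: ΣF_in = 2912.0 Mg Hg/yr.
Transfer to the downstream reservoir = ΣF_in − (2130) = 782.00 Mg Hg/yr.
At steady state the output of the downstream reservoir equals its input, 782.00 Mg Hg/yr.
τ = M / F = 1812 / 782.00 = 2.317 yr.

2.32 yr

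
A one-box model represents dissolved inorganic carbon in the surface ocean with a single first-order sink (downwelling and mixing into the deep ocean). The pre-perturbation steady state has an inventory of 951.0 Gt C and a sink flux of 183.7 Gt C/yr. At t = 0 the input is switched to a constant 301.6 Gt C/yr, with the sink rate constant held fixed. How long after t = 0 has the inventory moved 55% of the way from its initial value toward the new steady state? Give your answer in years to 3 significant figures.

τ = M₀/F₀ = 951.0/183.7 = 5.177 yr.
The remaining gap fraction is e^(−t/τ); 55% covered ⇒ e^(−t/τ) = 0.450.
t = −τ ln(0.450) = 5.177 × 0.7985 = 4.134 yr.

4.13 yr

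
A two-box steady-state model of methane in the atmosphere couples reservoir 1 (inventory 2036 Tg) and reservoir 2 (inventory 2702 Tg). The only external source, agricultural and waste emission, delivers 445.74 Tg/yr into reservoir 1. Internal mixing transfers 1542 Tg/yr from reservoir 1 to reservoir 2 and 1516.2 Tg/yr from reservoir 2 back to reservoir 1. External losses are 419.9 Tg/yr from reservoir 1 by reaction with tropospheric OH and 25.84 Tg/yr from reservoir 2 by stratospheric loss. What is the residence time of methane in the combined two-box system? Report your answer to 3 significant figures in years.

10.6 yr

For the system as a whole, the A↔B exchange is internal and contributes nothing to the throughput; only the external sinks remove mass.
M_total = 2036 + 2702 = 4738.0 Tg.
ΣF_external_out = 419.9 + 25.84 = 445.74 Tg/yr.
τ = M_total / ΣF_ext = 4738.0 / 445.74 = 10.63 yr.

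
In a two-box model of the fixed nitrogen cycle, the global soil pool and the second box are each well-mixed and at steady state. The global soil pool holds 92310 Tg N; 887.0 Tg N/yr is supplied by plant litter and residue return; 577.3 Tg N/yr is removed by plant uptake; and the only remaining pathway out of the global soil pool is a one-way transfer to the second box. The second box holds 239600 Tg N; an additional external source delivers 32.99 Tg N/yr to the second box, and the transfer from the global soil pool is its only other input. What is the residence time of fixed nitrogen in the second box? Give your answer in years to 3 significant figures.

Balance the global soil pool: ΣF_in = 887.00 Tg N/yr.
Transfer to the second box = ΣF_in − (577.3) = 309.70 Tg N/yr.
Total input to the second box = 309.70 + 32.99 = 342.69 Tg N/yr; at steady state this equals its total output.
τ = M / F = 239600 / 342.69 = 699.2 yr.

699 yr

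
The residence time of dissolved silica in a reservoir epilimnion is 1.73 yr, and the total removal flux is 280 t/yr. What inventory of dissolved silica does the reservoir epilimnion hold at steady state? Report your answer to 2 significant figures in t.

τ = M/F ⇒ M = τ × F = 1.73 × 280 = 484.4 t.

480 t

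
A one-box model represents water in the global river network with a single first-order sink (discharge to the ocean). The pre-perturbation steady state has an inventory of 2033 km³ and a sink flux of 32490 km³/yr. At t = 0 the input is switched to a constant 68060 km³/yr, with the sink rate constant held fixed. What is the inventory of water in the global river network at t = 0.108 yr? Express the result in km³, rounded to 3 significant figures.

The sink rate constant is k = F₀/M₀ = 32490/2033 = 15.98 yr⁻¹.
Solving dM/dt = F₁ − kM with M(0) = M₀ gives M(t) = F₁/k + (M₀ − F₁/k)·e^(−kt).
F₁/k = 68060/15.98 = 4258.7 km³; kt = 15.98 × 0.108 = 1.726, e^(−kt) = 0.1780.
M(0.108) = 4258.7 + (2033 − 4258.7) × 0.1780 = 4258.7 − 396.2 = 3862.5 km³.

3860 km³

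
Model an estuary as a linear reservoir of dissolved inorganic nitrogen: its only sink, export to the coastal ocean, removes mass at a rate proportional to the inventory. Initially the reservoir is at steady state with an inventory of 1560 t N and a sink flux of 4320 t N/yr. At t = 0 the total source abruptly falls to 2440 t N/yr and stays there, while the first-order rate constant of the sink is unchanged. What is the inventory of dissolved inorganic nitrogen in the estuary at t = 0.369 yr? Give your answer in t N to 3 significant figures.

1130 t N

τ = M₀/F₀ = 1560/4320 = 0.3611 yr; rate constant k = 1/τ.
New steady state M_∞ = F₁/k = F₁·τ = 2440 × 0.3611 = 881.11 t N.
M(t) = M_∞ + (M₀ − M_∞)·e^(−t/τ); t/τ = 0.369/0.3611 = 1.022, so e^(−t/τ) = 0.3599.
M(t) = 881.11 + 678.9 × 0.3599 = 1125.5 t N.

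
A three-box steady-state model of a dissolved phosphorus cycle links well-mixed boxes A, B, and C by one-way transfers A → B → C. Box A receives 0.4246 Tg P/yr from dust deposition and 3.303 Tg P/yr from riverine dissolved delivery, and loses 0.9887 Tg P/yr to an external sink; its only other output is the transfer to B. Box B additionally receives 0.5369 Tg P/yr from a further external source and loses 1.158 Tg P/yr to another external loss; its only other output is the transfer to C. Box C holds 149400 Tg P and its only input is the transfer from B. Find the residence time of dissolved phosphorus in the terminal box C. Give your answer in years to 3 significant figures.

Box A: F(A→B) = (0.4246 + 3.303) − 0.9887 = 2.7389 Tg P/yr.
Box B: F(B→C) = (2.7389 + 0.5369) − 1.158 = 2.1178 Tg P/yr.
Box C throughput = its input = 2.1178 Tg P/yr; τ = 149400 / 2.1178 = 70540 yr.

70500 yr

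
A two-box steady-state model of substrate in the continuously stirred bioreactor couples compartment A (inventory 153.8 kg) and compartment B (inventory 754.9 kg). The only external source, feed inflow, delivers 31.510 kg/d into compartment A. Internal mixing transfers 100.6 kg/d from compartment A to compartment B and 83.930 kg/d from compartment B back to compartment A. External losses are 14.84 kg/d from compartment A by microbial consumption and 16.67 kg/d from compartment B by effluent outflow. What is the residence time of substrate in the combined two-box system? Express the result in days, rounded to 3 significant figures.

28.8 d

Treat the two boxes together as one reservoir: the mixing fluxes between them are internal recycling, so τ = ΣM / Σ(external losses).
M_total = 153.8 + 754.9 = 908.70 kg.
ΣF_external_out = 14.84 + 16.67 = 31.510 kg/d.
τ = M_total / ΣF_ext = 908.70 / 31.510 = 28.84 d.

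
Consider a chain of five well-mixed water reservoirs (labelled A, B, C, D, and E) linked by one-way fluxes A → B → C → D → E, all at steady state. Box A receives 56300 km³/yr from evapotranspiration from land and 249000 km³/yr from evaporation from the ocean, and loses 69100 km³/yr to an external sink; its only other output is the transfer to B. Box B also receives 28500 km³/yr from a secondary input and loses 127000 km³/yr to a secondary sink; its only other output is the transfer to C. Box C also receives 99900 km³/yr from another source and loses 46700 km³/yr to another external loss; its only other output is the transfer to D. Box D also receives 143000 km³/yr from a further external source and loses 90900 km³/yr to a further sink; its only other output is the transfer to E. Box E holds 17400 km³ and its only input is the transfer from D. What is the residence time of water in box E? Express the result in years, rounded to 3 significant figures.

Box A: F(A→B) = (56300 + 249000) − 69100 = 236200 km³/yr.
Box B: F(B→C) = (236200 + 28500) − 127000 = 137700 km³/yr.
Box C: F(C→D) = (137700 + 99900) − 46700 = 190900 km³/yr.
Box D: F(D→E) = (190900 + 143000) − 90900 = 243000 km³/yr.
Box E throughput = its input = 243000 km³/yr; τ = 17400 / 243000 = 0.07160 yr.

0.0716 yr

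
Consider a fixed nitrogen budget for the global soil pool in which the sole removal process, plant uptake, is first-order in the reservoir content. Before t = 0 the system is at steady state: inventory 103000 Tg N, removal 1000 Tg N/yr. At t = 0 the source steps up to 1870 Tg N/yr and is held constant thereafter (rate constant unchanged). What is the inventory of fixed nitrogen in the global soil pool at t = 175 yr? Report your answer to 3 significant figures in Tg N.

176000 Tg N

Residence time τ = M₀/F₀ = 103.0 yr. The eventual steady state is M_∞ = M₀·(F₁/F₀) = 103000 × 1870/1000 = 192610 Tg N.
The anomaly ΔM(t) = M(t) − M_∞ decays as ΔM₀·e^(−t/τ) with ΔM₀ = 103000 − 192610 = −89610 Tg N.
At t = 175 yr, e^(−t/τ) = e^(−1.699) = 0.1829, so ΔM = −16390 Tg N and M = 192610 − 16390 = 176220 Tg N.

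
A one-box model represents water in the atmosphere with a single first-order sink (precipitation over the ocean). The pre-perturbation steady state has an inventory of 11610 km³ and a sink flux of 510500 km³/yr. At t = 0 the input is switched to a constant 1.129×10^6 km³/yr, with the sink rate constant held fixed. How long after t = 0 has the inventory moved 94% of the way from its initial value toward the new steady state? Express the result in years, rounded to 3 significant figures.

0.0640 yr

τ = M₀/F₀ = 11610/510500 = 0.02274 yr.
The remaining gap fraction is e^(−t/τ); 94% covered ⇒ e^(−t/τ) = 0.0600.
t = −τ ln(0.0600) = 0.02274 × 2.813 = 0.06398 yr.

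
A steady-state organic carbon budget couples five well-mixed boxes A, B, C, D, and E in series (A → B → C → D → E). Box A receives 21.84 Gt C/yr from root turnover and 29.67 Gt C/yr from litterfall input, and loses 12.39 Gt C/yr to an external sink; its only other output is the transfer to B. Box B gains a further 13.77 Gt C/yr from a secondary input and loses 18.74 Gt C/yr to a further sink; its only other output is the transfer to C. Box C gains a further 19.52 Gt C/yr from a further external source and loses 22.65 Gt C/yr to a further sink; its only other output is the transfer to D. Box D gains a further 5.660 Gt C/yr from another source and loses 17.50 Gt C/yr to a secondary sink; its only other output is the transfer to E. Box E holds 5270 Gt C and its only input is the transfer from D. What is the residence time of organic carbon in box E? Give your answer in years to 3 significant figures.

275 yr

Box A: F(A→B) = (21.84 + 29.67) − 12.39 = 39.120 Gt C/yr.
Box B: F(B→C) = (39.120 + 13.77) − 18.74 = 34.150 Gt C/yr.
Box C: F(C→D) = (34.150 + 19.52) − 22.65 = 31.020 Gt C/yr.
Box D: F(D→E) = (31.020 + 5.660) − 17.50 = 19.180 Gt C/yr.
Box E throughput = its input = 19.180 Gt C/yr; τ = 5270 / 19.180 = 274.8 yr.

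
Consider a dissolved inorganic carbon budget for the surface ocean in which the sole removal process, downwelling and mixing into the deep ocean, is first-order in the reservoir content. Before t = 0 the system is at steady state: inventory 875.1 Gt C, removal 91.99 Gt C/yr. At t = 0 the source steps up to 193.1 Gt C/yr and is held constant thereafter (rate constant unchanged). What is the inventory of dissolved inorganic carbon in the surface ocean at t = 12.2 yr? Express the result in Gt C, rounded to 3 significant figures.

τ = M₀/F₀ = 875.1/91.99 = 9.513 yr; rate constant k = 1/τ.
New steady state M_∞ = F₁/k = F₁·τ = 193.1 × 9.513 = 1837.0 Gt C.
M(t) = M_∞ + (M₀ − M_∞)·e^(−t/τ); t/τ = 12.2/9.513 = 1.282, so e^(−t/τ) = 0.2774.
M(t) = 1837.0 − 961.9 × 0.2774 = 1570.2 Gt C.

1570 Gt C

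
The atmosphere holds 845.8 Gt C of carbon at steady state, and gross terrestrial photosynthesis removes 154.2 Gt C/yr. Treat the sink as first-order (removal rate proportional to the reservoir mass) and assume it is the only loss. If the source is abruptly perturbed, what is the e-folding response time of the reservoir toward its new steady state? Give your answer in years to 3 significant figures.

5.49 yr

For a linear reservoir the response time equals the residence time τ = M/F.
τ = 845.8 / 154.2 = 5.485 yr.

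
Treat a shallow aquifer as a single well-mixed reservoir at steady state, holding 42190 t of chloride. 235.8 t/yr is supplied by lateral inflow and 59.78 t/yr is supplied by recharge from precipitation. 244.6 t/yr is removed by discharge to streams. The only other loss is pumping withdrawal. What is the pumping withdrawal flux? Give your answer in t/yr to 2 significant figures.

51 t/yr

At steady state ΣF_in = ΣF_out.
ΣF_in = 235.8 + 59.78 = 295.58 t/yr.
Pumping withdrawal flux = ΣF_in − (244.6) = 295.58 − 244.6 = 50.98 t/yr.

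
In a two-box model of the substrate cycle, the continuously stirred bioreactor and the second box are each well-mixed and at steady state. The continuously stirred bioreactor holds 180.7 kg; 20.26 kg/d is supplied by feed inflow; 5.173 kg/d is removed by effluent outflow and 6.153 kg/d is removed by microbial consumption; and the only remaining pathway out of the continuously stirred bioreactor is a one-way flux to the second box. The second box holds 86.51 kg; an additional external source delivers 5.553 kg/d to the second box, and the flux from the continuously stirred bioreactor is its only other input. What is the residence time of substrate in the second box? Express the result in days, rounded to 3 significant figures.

Balance the continuously stirred bioreactor: ΣF_in = 20.260 kg/d.
Flux to the second box = ΣF_in − (5.173 + 6.153) = 8.9340 kg/d.
Total input to the second box = 8.9340 + 5.553 = 14.487 kg/d; at steady state this equals its total output.
τ = M / F = 86.51 / 14.487 = 5.972 d.

5.97 d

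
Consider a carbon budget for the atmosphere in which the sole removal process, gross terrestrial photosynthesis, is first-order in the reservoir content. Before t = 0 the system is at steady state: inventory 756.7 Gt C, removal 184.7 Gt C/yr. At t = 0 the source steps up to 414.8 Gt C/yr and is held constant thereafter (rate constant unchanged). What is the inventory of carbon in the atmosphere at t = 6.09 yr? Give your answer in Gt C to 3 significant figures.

Residence time τ = M₀/F₀ = 4.097 yr. The eventual steady state is M_∞ = M₀·(F₁/F₀) = 756.7 × 414.8/184.7 = 1699.4 Gt C.
The anomaly ΔM(t) = M(t) − M_∞ decays as ΔM₀·e^(−t/τ) with ΔM₀ = 756.7 − 1699.4 = −942.7 Gt C.
At t = 6.09 yr, e^(−t/τ) = e^(−1.486) = 0.2262, so ΔM = −213.2 Gt C and M = 1699.4 − 213.2 = 1486.2 Gt C.

1490 Gt C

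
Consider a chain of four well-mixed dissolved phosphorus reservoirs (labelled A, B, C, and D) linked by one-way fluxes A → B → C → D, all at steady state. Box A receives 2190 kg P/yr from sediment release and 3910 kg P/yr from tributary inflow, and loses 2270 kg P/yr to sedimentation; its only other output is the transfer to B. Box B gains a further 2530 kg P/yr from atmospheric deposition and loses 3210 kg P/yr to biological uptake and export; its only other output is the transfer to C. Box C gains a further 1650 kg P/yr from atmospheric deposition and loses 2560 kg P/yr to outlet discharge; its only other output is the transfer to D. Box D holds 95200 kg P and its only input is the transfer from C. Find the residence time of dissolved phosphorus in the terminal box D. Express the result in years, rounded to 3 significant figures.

Box A: F(A→B) = (2190 + 3910) − 2270 = 3830.0 kg P/yr.
Box B: F(B→C) = (3830.0 + 2530) − 3210 = 3150.0 kg P/yr.
Box C: F(C→D) = (3150.0 + 1650) − 2560 = 2240.0 kg P/yr.
Box D throughput = its input = 2240.0 kg P/yr; τ = 95200 / 2240.0 = 42.50 yr.

42.5 yr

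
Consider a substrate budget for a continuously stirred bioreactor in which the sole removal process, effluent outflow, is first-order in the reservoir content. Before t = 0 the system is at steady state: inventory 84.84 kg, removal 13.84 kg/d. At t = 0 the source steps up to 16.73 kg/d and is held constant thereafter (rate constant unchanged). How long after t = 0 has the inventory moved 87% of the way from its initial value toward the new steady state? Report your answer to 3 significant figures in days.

τ = M₀/F₀ = 84.84/13.84 = 6.130 d.
The remaining gap fraction is e^(−t/τ); 87% covered ⇒ e^(−t/τ) = 0.130.
t = −τ ln(0.130) = 6.130 × 2.040 = 12.51 d.

12.5 d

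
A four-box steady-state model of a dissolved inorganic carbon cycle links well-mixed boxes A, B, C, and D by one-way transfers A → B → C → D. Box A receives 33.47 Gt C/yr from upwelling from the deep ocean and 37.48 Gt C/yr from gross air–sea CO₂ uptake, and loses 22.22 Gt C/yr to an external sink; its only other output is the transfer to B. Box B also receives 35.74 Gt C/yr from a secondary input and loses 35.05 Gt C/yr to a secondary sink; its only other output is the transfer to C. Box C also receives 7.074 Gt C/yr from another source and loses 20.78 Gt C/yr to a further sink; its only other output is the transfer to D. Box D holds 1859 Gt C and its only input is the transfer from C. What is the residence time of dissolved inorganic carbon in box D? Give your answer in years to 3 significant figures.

Box A: F(A→B) = (33.47 + 37.48) − 22.22 = 48.730 Gt C/yr.
Box B: F(B→C) = (48.730 + 35.74) − 35.05 = 49.420 Gt C/yr.
Box C: F(C→D) = (49.420 + 7.074) − 20.78 = 35.714 Gt C/yr.
Box D throughput = its input = 35.714 Gt C/yr; τ = 1859 / 35.714 = 52.05 yr.

52.1 yr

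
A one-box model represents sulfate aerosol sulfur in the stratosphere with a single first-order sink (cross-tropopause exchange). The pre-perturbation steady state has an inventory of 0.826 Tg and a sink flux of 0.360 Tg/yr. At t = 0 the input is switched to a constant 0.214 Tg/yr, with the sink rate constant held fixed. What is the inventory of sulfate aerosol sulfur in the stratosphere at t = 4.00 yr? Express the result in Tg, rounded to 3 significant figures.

0.550 Tg

The sink rate constant is k = F₀/M₀ = 0.360/0.826 = 0.4358 yr⁻¹.
Solving dM/dt = F₁ − kM with M(0) = M₀ gives M(t) = F₁/k + (M₀ − F₁/k)·e^(−kt).
F₁/k = 0.214/0.4358 = 0.49101 Tg; kt = 0.4358 × 4.00 = 1.743, e^(−kt) = 0.1749.
M(4.00) = 0.49101 + (0.826 − 0.49101) × 0.1749 = 0.49101 + 0.05860 = 0.54961 Tg.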